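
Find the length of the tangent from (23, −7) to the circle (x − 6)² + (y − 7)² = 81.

2√101

With centre O = (6, 7), |OP|² = 485 and r² = 81.
The tangent meets the radius at right angles, so tangent² = |PO|² − r² = 485 − 81 = 404.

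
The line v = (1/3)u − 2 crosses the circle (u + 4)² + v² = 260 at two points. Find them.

Substitute v = (−6 + u)/3:
10u² + 60u − 2160 = 0  ⟹  u² + 6u − 216 = 0
u = 12 or u = −18, giving (12, 2) and (−18, −8).

(−18, −8) and (12, 2)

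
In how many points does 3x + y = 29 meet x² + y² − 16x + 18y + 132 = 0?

Centre (8, −9), r² = 13. Distance² from centre to line = (−14)²/10 = 98/5.
Since d² > r², the line lies outside the circle.

0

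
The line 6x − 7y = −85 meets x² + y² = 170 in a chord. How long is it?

2√85

The distance from (0, 0) to the line is 85/√85, and r² = 170.
Chord = 2√(r² − d²) = 2·√(85) = 2√85.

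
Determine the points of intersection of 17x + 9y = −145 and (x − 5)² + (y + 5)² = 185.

Express y = (−145 − 17x)/9 and substitute into the circle:
370x² + 2590x − 2960 = 0  ⟹  x² + 7x − 8 = 0
x = 1 or x = −8, giving (1, −18) and (−8, −1).

(−8, −1) and (1, −18)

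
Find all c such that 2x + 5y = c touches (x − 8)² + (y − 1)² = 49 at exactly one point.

c = 21 ± 7√29

Tangency holds when the distance from the centre (8, 1) to the line equals the radius 7:
|2·8 + 5·1 − c| / √29 = 7
|c − (21)| = 7√29.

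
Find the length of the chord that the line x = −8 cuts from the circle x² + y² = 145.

The distance from (0, 0) to the line is 8, and r² = 145.
Half the chord is √(r² − d²) = √(81), so the full chord is 18.

18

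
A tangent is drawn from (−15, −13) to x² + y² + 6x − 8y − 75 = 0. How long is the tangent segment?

3√37

The centre is (−3, 4) and r = 10. The square of the distance from P to the centre is 144 + 289 = 433.
Power of the point: PT² = |PO|² − r² = 333, so PT = 3√37.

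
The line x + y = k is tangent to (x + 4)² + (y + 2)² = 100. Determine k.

Tangency holds when the distance from the centre (−4, −2) to the line equals the radius 10:
|1·(−4) + 1·(−2) − k| / √2 = 10
|k − (−6)| = 10√2.

k = −6 ± 10√2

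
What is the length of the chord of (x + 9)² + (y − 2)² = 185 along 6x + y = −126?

Substitute y = −6x − 126:
37x² + 1554x + 16280 = 0  ⟹  x² + 42x + 440 = 0
x = −20 or x = −22, giving (−20, −6) and (−22, 6).
Chord length = distance between (−20, −6) and (−22, 6) = √148 = 2√37.

2√37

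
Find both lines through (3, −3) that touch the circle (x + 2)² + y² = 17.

Write the tangent as mx − y + (−3 − m·(3)) = 0 and set its distance from the centre to √17:
(−5m − (3))² = 17(m² + 1)
4m² + 15m − 4 = 0, so m = 1/4 or m = −4.
Through (3, −3) these give x − 4y = 15 and 4x + y = 9.

x − 4y = 15 and 4x + y = 9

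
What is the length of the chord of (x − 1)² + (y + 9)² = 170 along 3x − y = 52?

2√10

Substitute y = 3x − 52:
10x² − 260x + 1680 = 0  ⟹  x² − 26x + 168 = 0
x = 14 or x = 12, giving (14, −10) and (12, −16).
Chord length = distance between (14, −10) and (12, −16) = √40 = 2√10.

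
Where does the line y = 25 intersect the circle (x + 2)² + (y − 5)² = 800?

Substitute y = 25:
x² + 4x − 396 = 0
x = 18 or x = −22, giving (18, 25) and (−22, 25).

(−22, 25) and (18, 25)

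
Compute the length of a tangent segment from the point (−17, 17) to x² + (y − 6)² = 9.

Centre (0, 6), r² = 9. |PO|² = (−17)² + (11)² = 410.
Power of the point: PT² = |PO|² − r² = 401, so PT = √401.

√401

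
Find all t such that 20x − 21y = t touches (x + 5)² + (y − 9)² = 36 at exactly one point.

For a tangent, require d(centre, line) = r = 6.
|20·(−5) − 21·9 − t| / √841 = 6
|t − (−289)| = 6·29, so t = −115 or t = −463.

t = −463 or t = −115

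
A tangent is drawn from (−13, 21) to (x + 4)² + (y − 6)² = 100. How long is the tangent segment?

The centre is (−4, 6) and r = 10. The square of the distance from P to the centre is 81 + 225 = 306.
Power of the point: PT² = |PO|² − r² = 206, so PT = √206.

√206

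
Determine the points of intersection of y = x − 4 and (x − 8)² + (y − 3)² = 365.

Express y = x − 4 and substitute into the circle:
2x² − 30x − 252 = 0  ⟹  x² − 15x − 126 = 0
x = 21 or x = −6, giving (21, 17) and (−6, −10).

(−6, −10) and (21, 17)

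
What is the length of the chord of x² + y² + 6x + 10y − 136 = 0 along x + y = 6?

The distance from (−3, −5) to the line is 14/√2, and r² = 170.
Half the chord is √(r² − d²) = √(72), so the full chord is 12√2.

12√2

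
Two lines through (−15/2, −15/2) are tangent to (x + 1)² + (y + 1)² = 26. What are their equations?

x − 5y = 30 and 5x − y = −30

Let a tangent through (−15/2, −15/2) have slope m. Its distance from (−1, −1) must equal √26:
[m·(13/2) − (13/2)]² = 26(m² + 1)
5m² − 26m + 5 = 0, so m = 1/5 or m = 5.
Through (−15/2, −15/2) these give x − 5y = 30 and 5x − y = −30.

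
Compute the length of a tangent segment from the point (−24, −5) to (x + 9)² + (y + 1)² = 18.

The centre is (−9, −1) and r = 3√2. The square of the distance from P to the centre is 225 + 16 = 241.
The tangent meets the radius at right angles, so tangent² = |PO|² − r² = 241 − 18 = 223.

√223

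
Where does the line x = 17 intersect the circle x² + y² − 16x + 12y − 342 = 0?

The line gives x = 17. Substituting into the circle:
y² + 12y − 325 = 0
y = 13 or y = −25, giving (17, 13) and (17, −25).

(17, −25) and (17, 13)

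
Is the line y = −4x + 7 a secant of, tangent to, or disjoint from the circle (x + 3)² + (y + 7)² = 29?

disjoint

Substituting the line into the circle gives 17x² − 106x + 176 = 0.
Discriminant = (−106)² − 4·17·(176) = −732 < 0.
No real roots: the line does not meet the circle.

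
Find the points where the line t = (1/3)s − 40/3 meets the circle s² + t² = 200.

(−2, −14) and (10, −10)

From the line, t = (−40 + s)/3. Substituting:
10s² − 80s − 200 = 0  ⟹  s² − 8s − 20 = 0
s = 10 or s = −2, giving (10, −10) and (−2, −14).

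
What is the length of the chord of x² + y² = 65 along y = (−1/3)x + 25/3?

√10

The distance from (0, 0) to the line is 25/√10, and r² = 65.
Chord = 2√(r² − d²) = 2·√(5/2) = √10.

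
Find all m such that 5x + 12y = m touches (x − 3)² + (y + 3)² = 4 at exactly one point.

For a tangent, require d(centre, line) = r = 2.
|5·3 + 12·(−3) − m| / √169 = 2
|m − (−21)| = 2·13, so m = 5 or m = −47.

m = −47 or m = 5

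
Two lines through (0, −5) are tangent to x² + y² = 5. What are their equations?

2x − y = 5 and 2x + y = −5

Write the tangent as mx − y + (−5 − m·(0)) = 0 and set its distance from the centre to √5:
[m·(0) − (5)]² = 5(m² + 1)
m² − 4 = 0, so m = 2 or m = −2.
With m = 2: 2x − y = 5. With m = −2: 2x + y = −5.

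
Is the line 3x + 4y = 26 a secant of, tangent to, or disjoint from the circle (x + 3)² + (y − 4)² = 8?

disjoint

Substituting the line into the circle gives 25x² + 36x + 116 = 0.
Δ = 1296 − 11600 = −10304.
No real roots: the line does not meet the circle.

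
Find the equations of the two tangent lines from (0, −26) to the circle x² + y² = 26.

5x + y = −26 and 5x − y = 26

Let a tangent through (0, −26) have slope m. Its distance from (0, 0) must equal √26:
[m·(0) − (26)]² = 26(m² + 1)
m² − 25 = 0, so m = −5 or m = 5.
Through (0, −26) these give 5x + y = −26 and 5x − y = 26.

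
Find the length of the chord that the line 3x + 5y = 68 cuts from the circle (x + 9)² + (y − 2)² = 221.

√34

Centre (−9, 2), r² = 221. Perpendicular distance d from centre to line = |−85| / √34 = 85/√34.
Half the chord is √(r² − d²) = √(17/2), so the full chord is √34.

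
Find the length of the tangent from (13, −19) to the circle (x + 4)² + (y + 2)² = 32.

√546

Centre (−4, −2), r² = 32. |PO|² = (17)² + (−17)² = 578.
Power of the point: PT² = |PO|² − r² = 546, so PT = √546.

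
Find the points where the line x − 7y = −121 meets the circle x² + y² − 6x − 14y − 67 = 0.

(−2, 17) and (5, 18)

Substitute y = (121 + x)/7:
50x² − 150x − 500 = 0  ⟹  x² − 3x − 10 = 0
x = 5 or x = −2, giving (5, 18) and (−2, 17).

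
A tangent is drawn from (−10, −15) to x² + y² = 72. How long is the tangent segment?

With centre O = (0, 0), |OP|² = 325 and r² = 72.
The tangent meets the radius at right angles, so tangent² = |PO|² − r² = 325 − 72 = 253.

√253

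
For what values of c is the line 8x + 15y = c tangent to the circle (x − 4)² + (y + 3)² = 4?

c = −47 or c = 21

The line touches the circle iff its distance from (4, −3) is 2:
|8·4 + 15·(−3) − c| / √289 = 2
|c − (−13)| = 2·17, so c = 21 or c = −47.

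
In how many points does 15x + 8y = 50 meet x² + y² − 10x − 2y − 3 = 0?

Centre (5, 1), r² = 29. Distance² from centre to line = (33)²/289 = 1089/289.
Since d² < r², the line cuts the circle twice.

2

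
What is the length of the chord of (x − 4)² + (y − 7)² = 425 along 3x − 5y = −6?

7√34

Substitute y = (6 + 3x)/5:
34x² − 374x − 9384 = 0  ⟹  x² − 11x − 276 = 0
x = 23 or x = −12, giving (23, 15) and (−12, −6).
|(23, 15) − (−12, −6)| = √((35)² + (21)²) = 7√34.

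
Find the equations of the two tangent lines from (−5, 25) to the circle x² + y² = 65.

Let a tangent through (−5, 25) have slope m. Its distance from (0, 0) must equal √65:
[m·(5) − (−25)]² = 65(m² + 1)
4m² − 25m − 56 = 0, so m = −7/4 or m = 8.
Through (−5, 25) these give 7x + 4y = 65 and 8x − y = −65.

7x + 4y = 65 and 8x − y = −65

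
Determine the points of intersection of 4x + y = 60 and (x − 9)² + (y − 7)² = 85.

(11, 16) and (15, 0)

Substitute y = −4x + 60:
17x² − 442x + 2805 = 0  ⟹  x² − 26x + 165 = 0
x = 15 or x = 11, giving (15, 0) and (11, 16).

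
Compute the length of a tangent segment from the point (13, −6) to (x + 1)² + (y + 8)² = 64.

2√34

Centre (−1, −8), r² = 64. |PO|² = (14)² + (2)² = 200.
By the tangent–radius right angle, tangent length = √(|PO|² − r²) = √136 = 2√34.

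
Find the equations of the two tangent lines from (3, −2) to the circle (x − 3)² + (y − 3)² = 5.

2x − y = 8 and 2x + y = 4

Write the tangent as mx − y + (−2 − m·(3)) = 0 and set its distance from the centre to √5:
[m·(0) − (5)]² = 5(m² + 1)
m² − 4 = 0, so m = 2 or m = −2.
With m = 2: 2x − y = 8. With m = −2: 2x + y = 4.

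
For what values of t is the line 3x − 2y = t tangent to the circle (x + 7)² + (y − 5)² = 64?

t = −31 ± 8√13

For a tangent, require d(centre, line) = r = 8.
|3·(−7) − 2·5 − t| / √13 = 8
|t − (−31)| = 8√13.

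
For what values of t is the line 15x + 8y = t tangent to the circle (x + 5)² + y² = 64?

t = −211 or t = 61

Tangency holds when the distance from the centre (−5, 0) to the line equals the radius 8:
|15·(−5) + 8·0 − t| / √289 = 8
|t − (−75)| = 8·17, so t = 61 or t = −211.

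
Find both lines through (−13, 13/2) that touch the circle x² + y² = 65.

A line y − (13/2) = m(x − (−13)) is tangent when its distance from (0, 0) is √65:
[m·(13) − (−13/2)]² = 65(m² + 1)
32m² + 52m − 7 = 0, so m = −7/4 or m = 1/8.
With m = −7/4: 7x + 4y = −65. With m = 1/8: x − 8y = −65.

7x + 4y = −65 and x − 8y = −65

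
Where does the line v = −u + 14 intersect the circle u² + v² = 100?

Express v = −u + 14 and substitute into the circle:
2u² − 28u + 96 = 0  ⟹  u² − 14u + 48 = 0
u = 8 or u = 6, giving (8, 6) and (6, 8).

(6, 8) and (8, 6)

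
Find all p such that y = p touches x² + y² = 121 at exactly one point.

p = −11 or p = 11

For a tangent, require d(centre, line) = r = 11.
|0·0 + 1·0 − p| / √1 = 11
|p| = 11, so p = 11 or p = −11.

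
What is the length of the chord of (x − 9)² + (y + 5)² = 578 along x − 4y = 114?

6√17

The distance from (9, −5) to the line is 85/√17, and r² = 578.
Half the chord is √(r² − d²) = √(153), so the full chord is 6√17.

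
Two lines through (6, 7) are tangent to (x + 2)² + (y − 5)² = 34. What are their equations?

5x − 3y = 9 and 3x + 5y = 53

Write the tangent as mx − y + (7 − m·(6)) = 0 and set its distance from the centre to √34:
[m·(−8) − (−2)]² = 34(m² + 1)
15m² − 16m − 15 = 0, so m = 5/3 or m = −3/5.
With m = 5/3: 5x − 3y = 9. With m = −3/5: 3x + 5y = 53.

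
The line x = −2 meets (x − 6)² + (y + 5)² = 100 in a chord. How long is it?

The distance from (6, −5) to the line is 8, and r² = 100.
Half the chord is √(r² − d²) = √(36), so the full chord is 12.

12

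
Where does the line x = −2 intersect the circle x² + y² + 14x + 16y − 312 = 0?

The line gives x = −2. Substituting into the circle:
y² + 16y − 336 = 0
y = 12 or y = −28, giving (−2, 12) and (−2, −28).

(−2, −28) and (−2, 12)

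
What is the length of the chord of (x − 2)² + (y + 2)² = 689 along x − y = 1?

37√2

The distance from (2, −2) to the line is 3/√2, and r² = 689.
Half the chord is √(r² − d²) = √(1369/2), so the full chord is 37√2.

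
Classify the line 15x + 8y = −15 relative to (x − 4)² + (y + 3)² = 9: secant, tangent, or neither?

d² = (15·4 + 8·(−3) − (−15))²/289 = 9; r² = 9.
Since d² = r², the line is tangent.

tangent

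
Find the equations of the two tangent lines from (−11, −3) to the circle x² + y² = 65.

4x + 7y = −65 and 7x − 4y = −65

Write the tangent as mx − y + (−3 − m·(−11)) = 0 and set its distance from the centre to √65:
[m·(11) − (3)]² = 65(m² + 1)
28m² − 33m − 28 = 0, so m = −4/7 or m = 7/4.
With m = −4/7: 4x + 7y = −65. With m = 7/4: 7x − 4y = −65.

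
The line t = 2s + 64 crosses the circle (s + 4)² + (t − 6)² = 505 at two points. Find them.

Substitute t = 2s + 64:
5s² + 240s + 2875 = 0  ⟹  s² + 48s + 575 = 0
s = −23 or s = −25, giving (−23, 18) and (−25, 14).

(−25, 14) and (−23, 18)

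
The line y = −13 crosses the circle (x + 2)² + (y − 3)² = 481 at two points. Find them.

Substitute y = −13:
x² + 4x − 221 = 0
x = 13 or x = −17, giving (13, −13) and (−17, −13).

(−17, −13) and (13, −13)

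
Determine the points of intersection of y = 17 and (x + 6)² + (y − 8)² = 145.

(−14, 17) and (2, 17)

Substitute y = 17:
x² + 12x − 28 = 0
x = 2 or x = −14, giving (2, 17) and (−14, 17).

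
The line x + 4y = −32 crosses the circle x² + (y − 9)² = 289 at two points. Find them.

(−8, −6) and (0, −8)

From the line, y = (−32 − x)/4. Substituting:
17x² + 136x = 0  ⟹  x² + 8x = 0
x = 0 or x = −8, giving (0, −8) and (−8, −6).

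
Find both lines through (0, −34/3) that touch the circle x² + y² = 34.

Let a tangent through (0, −34/3) have slope m. Its distance from (0, 0) must equal √34:
(0m − (34/3))² = 34(m² + 1)
9m² − 25 = 0, so m = −5/3 or m = 5/3.
With m = −5/3: 5x + 3y = −34. With m = 5/3: 5x − 3y = 34.

5x + 3y = −34 and 5x − 3y = 34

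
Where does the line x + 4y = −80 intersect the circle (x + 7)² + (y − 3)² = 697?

Substitute y = (−80 − x)/4:
17x² + 408x − 1904 = 0  ⟹  x² + 24x − 112 = 0
x = 4 or x = −28, giving (4, −21) and (−28, −13).

(−28, −13) and (4, −21)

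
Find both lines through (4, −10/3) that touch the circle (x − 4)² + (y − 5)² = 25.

A line y − (−10/3) = m(x − (4)) is tangent when its distance from (4, 5) is 5:
(0m − (25/3))² = 25(m² + 1)
9m² − 16 = 0, so m = 4/3 or m = −4/3.
Through (4, −10/3) these give 4x − 3y = 26 and 4x + 3y = 6.

4x − 3y = 26 and 4x + 3y = 6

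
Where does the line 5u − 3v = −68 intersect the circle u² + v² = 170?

(−13, 1) and (−7, 11)

Substitute v = (68 + 5u)/3:
34u² + 680u + 3094 = 0  ⟹  u² + 20u + 91 = 0
u = −7 or u = −13, giving (−7, 11) and (−13, 1).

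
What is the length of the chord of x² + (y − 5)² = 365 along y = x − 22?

√2

From the line, y = x − 22. Substituting:
2x² − 54x + 364 = 0  ⟹  x² − 27x + 182 = 0
x = 14 or x = 13, giving (14, −8) and (13, −9).
|(14, −8) − (13, −9)| = √((1)² + (1)²) = √2.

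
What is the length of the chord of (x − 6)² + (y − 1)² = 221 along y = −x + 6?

21√2

Express y = −x + 6 and substitute into the circle:
2x² − 22x − 160 = 0  ⟹  x² − 11x − 80 = 0
x = 16 or x = −5, giving (16, −10) and (−5, 11).
Chord length = distance between (16, −10) and (−5, 11) = √882 = 21√2.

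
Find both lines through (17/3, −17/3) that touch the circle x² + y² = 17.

Write the tangent as mx − y + (−17/3 − m·(17/3)) = 0 and set its distance from the centre to √17:
[m·(−17/3) − (17/3)]² = 17(m² + 1)
4m² + 17m + 4 = 0, so m = −1/4 or m = −4.
Through (17/3, −17/3) these give x + 4y = −17 and 4x + y = 17.

x + 4y = −17 and 4x + y = 17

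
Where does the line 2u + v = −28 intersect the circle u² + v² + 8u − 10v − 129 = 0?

Substitute v = −2u − 28:
5u² + 140u + 935 = 0  ⟹  u² + 28u + 187 = 0
u = −11 or u = −17, giving (−11, −6) and (−17, 6).

(−17, 6) and (−11, −6)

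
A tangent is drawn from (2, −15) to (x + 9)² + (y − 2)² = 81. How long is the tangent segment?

√329

With centre O = (−9, 2), |OP|² = 410 and r² = 81.
By the tangent–radius right angle, tangent length = √(|PO|² − r²) = √329.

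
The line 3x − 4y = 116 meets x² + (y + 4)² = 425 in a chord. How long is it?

10

Centre (0, −4), r² = 425. Perpendicular distance d from centre to line = |−100| / √25 = 100/√25.
Chord = 2√(r² − d²) = 2·√(25) = 10.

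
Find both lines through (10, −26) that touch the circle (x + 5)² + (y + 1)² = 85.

Write the tangent as mx − y + (−26 − m·(10)) = 0 and set its distance from the centre to √85:
[m·(−15) − (25)]² = 85(m² + 1)
14m² + 75m + 54 = 0, so m = −6/7 or m = −9/2.
With m = −6/7: 6x + 7y = −122. With m = −9/2: 9x + 2y = 38.

6x + 7y = −122 and 9x + 2y = 38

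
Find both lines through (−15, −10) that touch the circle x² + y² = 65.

Write the tangent as mx − y + (−10 − m·(−15)) = 0 and set its distance from the centre to √65:
(15m − (10))² = 65(m² + 1)
32m² − 60m + 7 = 0, so m = 1/8 or m = 7/4.
Through (−15, −10) these give x − 8y = 65 and 7x − 4y = −65.

x − 8y = 65 and 7x − 4y = −65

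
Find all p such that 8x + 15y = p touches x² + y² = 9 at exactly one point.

p = −51 or p = 51

The line touches the circle iff its distance from (0, 0) is 3:
|8·0 + 15·0 − p| / √289 = 3
|p| = 3·17, so p = 51 or p = −51.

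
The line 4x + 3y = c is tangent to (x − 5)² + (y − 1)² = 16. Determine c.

The line touches the circle iff its distance from (5, 1) is 4:
|4·5 + 3·1 − c| / √25 = 4
|c − (23)| = 4·5, so c = 43 or c = 3.

c = 3 or c = 43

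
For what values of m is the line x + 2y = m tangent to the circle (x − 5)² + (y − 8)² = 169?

m = 21 ± 13√5

The line touches the circle iff its distance from (5, 8) is 13:
|1·5 + 2·8 − m| / √5 = 13
|m − (21)| = 13√5.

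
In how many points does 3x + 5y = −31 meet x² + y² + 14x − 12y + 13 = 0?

Centre (−7, 6), r² = 72. Distance² from centre to line = (40)²/34 = 800/17.
Since d² < r², the line cuts the circle twice.

2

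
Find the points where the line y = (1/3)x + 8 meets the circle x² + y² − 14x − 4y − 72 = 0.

Express y = (24 + x)/3 and substitute into the circle:
10x² − 90x − 360 = 0  ⟹  x² − 9x − 36 = 0
x = 12 or x = −3, giving (12, 12) and (−3, 7).

(−3, 7) and (12, 12)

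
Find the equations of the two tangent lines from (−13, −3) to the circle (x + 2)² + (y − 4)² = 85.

Write the tangent as mx − y + (−3 − m·(−13)) = 0 and set its distance from the centre to √85:
[m·(11) − (7)]² = 85(m² + 1)
18m² − 77m − 18 = 0, so m = 9/2 or m = −2/9.
Through (−13, −3) these give 9x − 2y = −111 and 2x + 9y = −53.

9x − 2y = −111 and 2x + 9y = −53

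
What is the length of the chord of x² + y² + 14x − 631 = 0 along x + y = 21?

Centre (−7, 0), r² = 680. Perpendicular distance d from centre to line = |−28| / √2 = 28/√2.
Half the chord is √(r² − d²) = √(288), so the full chord is 24√2.

24√2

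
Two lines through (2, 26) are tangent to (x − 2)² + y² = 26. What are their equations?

Let a tangent through (2, 26) have slope m. Its distance from (2, 0) must equal √26:
(0m − (−26))² = 26(m² + 1)
m² − 25 = 0, so m = −5 or m = 5.
Through (2, 26) these give 5x + y = 36 and 5x − y = −16.

5x + y = 36 and 5x − y = −16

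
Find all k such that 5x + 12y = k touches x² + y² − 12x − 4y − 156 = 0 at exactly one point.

The line touches the circle iff its distance from (6, 2) is 14:
|5·6 + 12·2 − k| / √169 = 14
|k − (54)| = 14·13, so k = 236 or k = −128.

k = −128 or k = 236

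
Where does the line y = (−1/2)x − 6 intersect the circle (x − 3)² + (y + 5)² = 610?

(−20, 4) and (24, −18)

From the line, y = (−12 − x)/2. Substituting:
5x² − 20x − 2400 = 0  ⟹  x² − 4x − 480 = 0
x = 24 or x = −20, giving (24, −18) and (−20, 4).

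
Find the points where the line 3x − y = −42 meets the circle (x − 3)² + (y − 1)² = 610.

From the line, y = 3x + 42. Substituting:
10x² + 240x + 1080 = 0  ⟹  x² + 24x + 108 = 0
x = −6 or x = −18, giving (−6, 24) and (−18, −12).

(−18, −12) and (−6, 24)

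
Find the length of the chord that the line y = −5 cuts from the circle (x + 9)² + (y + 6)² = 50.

14

From the line, y = −5. Substituting:
x² + 18x + 32 = 0
x = −2 or x = −16, giving (−2, −5) and (−16, −5).
|(−2, −5) − (−16, −5)| = √((14)² + (0)²) = 14.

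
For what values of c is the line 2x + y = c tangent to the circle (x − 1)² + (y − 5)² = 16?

For a tangent, require d(centre, line) = r = 4.
|2·1 + 1·5 − c| / √5 = 4
|c − (7)| = 4√5.

c = 7 ± 4√5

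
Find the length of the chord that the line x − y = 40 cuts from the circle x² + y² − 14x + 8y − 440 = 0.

13√2

From the line, y = x − 40. Substituting:
2x² − 86x + 840 = 0  ⟹  x² − 43x + 420 = 0
x = 28 or x = 15, giving (28, −12) and (15, −25).
|(28, −12) − (15, −25)| = √((13)² + (13)²) = 13√2.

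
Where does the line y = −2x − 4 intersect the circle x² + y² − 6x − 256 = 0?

(−8, 12) and (6, −16)

Express y = −2x − 4 and substitute into the circle:
5x² + 10x − 240 = 0  ⟹  x² + 2x − 48 = 0
x = 6 or x = −8, giving (6, −16) and (−8, 12).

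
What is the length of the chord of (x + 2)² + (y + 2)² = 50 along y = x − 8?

The distance from (−2, −2) to the line is 8/√2, and r² = 50.
Half the chord is √(r² − d²) = √(18), so the full chord is 6√2.

6√2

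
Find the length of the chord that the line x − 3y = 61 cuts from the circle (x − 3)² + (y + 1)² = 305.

√10

The distance from (3, −1) to the line is 55/√10, and r² = 305.
Half the chord is √(r² − d²) = √(5/2), so the full chord is √10.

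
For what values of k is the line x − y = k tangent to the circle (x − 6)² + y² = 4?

k = 6 ± 2√2

The line touches the circle iff its distance from (6, 0) is 2:
|1·6 − 1·0 − k| / √2 = 2
|k − (6)| = 2√2.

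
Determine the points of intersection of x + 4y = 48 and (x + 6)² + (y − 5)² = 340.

Express y = (48 − x)/4 and substitute into the circle:
17x² + 136x − 4080 = 0  ⟹  x² + 8x − 240 = 0
x = 12 or x = −20, giving (12, 9) and (−20, 17).

(−20, 17) and (12, 9)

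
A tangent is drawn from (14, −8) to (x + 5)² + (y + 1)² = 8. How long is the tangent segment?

√402

The centre is (−5, −1) and r = 2√2. The square of the distance from P to the centre is 361 + 49 = 410.
The tangent meets the radius at right angles, so tangent² = |PO|² − r² = 410 − 8 = 402.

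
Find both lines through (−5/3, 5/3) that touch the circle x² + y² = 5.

x − 2y = −5 and 2x − y = −5

Let a tangent through (−5/3, 5/3) have slope m. Its distance from (0, 0) must equal √5:
(5/3m − (−5/3))² = 5(m² + 1)
2m² − 5m + 2 = 0, so m = 1/2 or m = 2.
Through (−5/3, 5/3) these give x − 2y = −5 and 2x − y = −5.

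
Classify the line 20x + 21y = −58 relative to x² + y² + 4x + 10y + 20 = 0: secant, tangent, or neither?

Centre (−2, −5), r² = 9. Distance² from centre to line = (−87)²/841 = 9.
Since d² = r², the line is tangent.

tangent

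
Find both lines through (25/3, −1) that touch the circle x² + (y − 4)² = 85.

6x − 7y = 57 and 9x − 2y = 77

Write the tangent as mx − y + (−1 − m·(25/3)) = 0 and set its distance from the centre to √85:
(−25/3m − (5))² = 85(m² + 1)
14m² − 75m + 54 = 0, so m = 6/7 or m = 9/2.
Through (25/3, −1) these give 6x − 7y = 57 and 9x − 2y = 77.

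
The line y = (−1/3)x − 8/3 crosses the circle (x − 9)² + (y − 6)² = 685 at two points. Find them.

(−17, 3) and (28, −12)

From the line, y = (−8 − x)/3. Substituting:
10x² − 110x − 4760 = 0  ⟹  x² − 11x − 476 = 0
x = 28 or x = −17, giving (28, −12) and (−17, 3).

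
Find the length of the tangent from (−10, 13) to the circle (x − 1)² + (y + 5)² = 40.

9√5

The centre is (1, −5) and r = 2√10. The square of the distance from P to the centre is 121 + 324 = 445.
The tangent meets the radius at right angles, so tangent² = |PO|² − r² = 445 − 40 = 405.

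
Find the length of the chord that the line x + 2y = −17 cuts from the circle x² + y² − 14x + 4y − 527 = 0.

The distance from (7, −2) to the line is 20/√5, and r² = 580.
Half the chord is √(r² − d²) = √(500), so the full chord is 20√5.

20√5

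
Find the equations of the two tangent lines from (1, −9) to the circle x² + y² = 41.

5x − 4y = 41 and 4x + 5y = −41

Let a tangent through (1, −9) have slope m. Its distance from (0, 0) must equal √41:
[m·(−1) − (9)]² = 41(m² + 1)
20m² − 9m − 20 = 0, so m = 5/4 or m = −4/5.
Through (1, −9) these give 5x − 4y = 41 and 4x + 5y = −41.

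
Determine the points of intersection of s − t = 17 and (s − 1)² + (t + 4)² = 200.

Express t = s − 17 and substitute into the circle:
2s² − 28s − 30 = 0  ⟹  s² − 14s − 15 = 0
s = 15 or s = −1, giving (15, −2) and (−1, −18).

(−1, −18) and (15, −2)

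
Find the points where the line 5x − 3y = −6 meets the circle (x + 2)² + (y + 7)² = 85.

From the line, y = (6 + 5x)/3. Substituting:
34x² + 306x = 0  ⟹  x² + 9x = 0
x = 0 or x = −9, giving (0, 2) and (−9, −13).

(−9, −13) and (0, 2)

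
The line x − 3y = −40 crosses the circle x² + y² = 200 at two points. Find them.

(−10, 10) and (2, 14)

Substitute y = (40 + x)/3:
10x² + 80x − 200 = 0  ⟹  x² + 8x − 20 = 0
x = 2 or x = −10, giving (2, 14) and (−10, 10).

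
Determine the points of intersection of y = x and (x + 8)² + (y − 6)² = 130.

Substitute y = x:
2x² + 4x − 30 = 0  ⟹  x² + 2x − 15 = 0
x = 3 or x = −5, giving (3, 3) and (−5, −5).

(−5, −5) and (3, 3)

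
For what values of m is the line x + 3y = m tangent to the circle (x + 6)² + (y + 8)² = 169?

m = −30 ± 13√10

Tangency holds when the distance from the centre (−6, −8) to the line equals the radius 13:
|1·(−6) + 3·(−8) − m| / √10 = 13
|m − (−30)| = 13√10.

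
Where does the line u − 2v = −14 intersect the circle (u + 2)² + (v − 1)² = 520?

Substitute v = (14 + u)/2:
5u² + 40u − 1920 = 0  ⟹  u² + 8u − 384 = 0
u = 16 or u = −24, giving (16, 15) and (−24, −5).

(−24, −5) and (16, 15)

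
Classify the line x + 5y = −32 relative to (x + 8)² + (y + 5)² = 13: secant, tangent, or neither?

Centre (−8, −5), r² = 13. Distance² from centre to line = (−1)²/26 = 1/26.
Since d² < r², the line cuts the circle twice.

secant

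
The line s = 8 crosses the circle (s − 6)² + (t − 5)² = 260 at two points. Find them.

The line gives s = 8. Substituting into the circle:
t² − 10t − 231 = 0
t = 21 or t = −11, giving (8, 21) and (8, −11).

(8, −11) and (8, 21)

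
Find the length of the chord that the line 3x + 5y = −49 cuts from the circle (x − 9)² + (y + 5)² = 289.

5√34

The distance from (9, −5) to the line is 51/√34, and r² = 289.
Chord = 2√(r² − d²) = 2·√(425/2) = 5√34.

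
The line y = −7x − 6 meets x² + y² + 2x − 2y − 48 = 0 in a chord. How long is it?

Centre (−1, 1), r² = 50. Perpendicular distance d from centre to line = |0| / √50 = 0/√50.
Chord = 2√(r² − d²) = 2·√(50) = 10√2.

10√2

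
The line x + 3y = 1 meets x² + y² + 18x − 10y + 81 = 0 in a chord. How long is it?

3√10

From the line, y = (1 − x)/3. Substituting:
10x² + 190x + 700 = 0  ⟹  x² + 19x + 70 = 0
x = −5 or x = −14, giving (−5, 2) and (−14, 5).
|(−5, 2) − (−14, 5)| = √((9)² + (−3)²) = 3√10.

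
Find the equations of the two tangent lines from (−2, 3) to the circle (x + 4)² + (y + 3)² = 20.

2x + y = −1 and x − 2y = −8

Let a tangent through (−2, 3) have slope m. Its distance from (−4, −3) must equal 2√5:
(−2m − (−6))² = 20(m² + 1)
2m² + 3m − 2 = 0, so m = −2 or m = 1/2.
With m = −2: 2x + y = −1. With m = 1/2: x − 2y = −8.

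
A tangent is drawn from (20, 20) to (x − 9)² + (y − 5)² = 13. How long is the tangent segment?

The centre is (9, 5) and r = √13. The square of the distance from P to the centre is 121 + 225 = 346.
Power of the point: PT² = |PO|² − r² = 333, so PT = 3√37.

3√37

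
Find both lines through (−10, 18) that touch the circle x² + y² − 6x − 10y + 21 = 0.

2x + 3y = 34 and 3x + 2y = 6

Let a tangent through (−10, 18) have slope m. Its distance from (3, 5) must equal √13:
[m·(13) − (−13)]² = 13(m² + 1)
6m² + 13m + 6 = 0, so m = −2/3 or m = −3/2.
Through (−10, 18) these give 2x + 3y = 34 and 3x + 2y = 6.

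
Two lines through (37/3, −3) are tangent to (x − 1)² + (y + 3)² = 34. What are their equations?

Write the tangent as mx − y + (−3 − m·(37/3)) = 0 and set its distance from the centre to √34:
[m·(−34/3) − (0)]² = 34(m² + 1)
25m² − 9 = 0, so m = 3/5 or m = −3/5.
With m = 3/5: 3x − 5y = 52. With m = −3/5: 3x + 5y = 22.

3x − 5y = 52 and 3x + 5y = 22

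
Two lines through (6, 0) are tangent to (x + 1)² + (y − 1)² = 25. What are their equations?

Write the tangent as mx − y + (0 − m·(6)) = 0 and set its distance from the centre to 5:
[m·(−7) − (1)]² = 25(m² + 1)
12m² + 7m − 12 = 0, so m = −4/3 or m = 3/4.
With m = −4/3: 4x + 3y = 24. With m = 3/4: 3x − 4y = 18.

4x + 3y = 24 and 3x − 4y = 18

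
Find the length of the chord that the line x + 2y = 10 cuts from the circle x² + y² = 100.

Express y = (10 − x)/2 and substitute into the circle:
5x² − 20x − 300 = 0  ⟹  x² − 4x − 60 = 0
x = 10 or x = −6, giving (10, 0) and (−6, 8).
|(10, 0) − (−6, 8)| = √((16)² + (−8)²) = 8√5.

8√5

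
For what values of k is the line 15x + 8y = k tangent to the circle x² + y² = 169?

For a tangent, require d(centre, line) = r = 13.
|15·0 + 8·0 − k| / √289 = 13
|k| = 13·17, so k = 221 or k = −221.

k = −221 or k = 221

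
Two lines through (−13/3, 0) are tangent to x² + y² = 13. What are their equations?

3x + 2y = −13 and 3x − 2y = −13

Let a tangent through (−13/3, 0) have slope m. Its distance from (0, 0) must equal √13:
[m·(13/3) − (0)]² = 13(m² + 1)
4m² − 9 = 0, so m = −3/2 or m = 3/2.
Through (−13/3, 0) these give 3x + 2y = −13 and 3x − 2y = −13.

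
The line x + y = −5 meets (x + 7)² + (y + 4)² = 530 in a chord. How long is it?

32√2

The distance from (−7, −4) to the line is 6/√2, and r² = 530.
Half the chord is √(r² − d²) = √(512), so the full chord is 32√2.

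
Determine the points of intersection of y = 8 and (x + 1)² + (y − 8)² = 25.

Express y = 8 and substitute into the circle:
x² + 2x − 24 = 0
x = 4 or x = −6, giving (4, 8) and (−6, 8).

(−6, 8) and (4, 8)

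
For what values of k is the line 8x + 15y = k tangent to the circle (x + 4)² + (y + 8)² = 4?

k = −186 or k = −118

For a tangent, require d(centre, line) = r = 2.
|8·(−4) + 15·(−8) − k| / √289 = 2
|k − (−152)| = 2·17, so k = −118 or k = −186.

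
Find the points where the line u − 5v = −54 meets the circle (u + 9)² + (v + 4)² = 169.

From the line, v = (54 + u)/5. Substituting:
26u² + 598u + 3276 = 0  ⟹  u² + 23u + 126 = 0
u = −9 or u = −14, giving (−9, 9) and (−14, 8).

(−14, 8) and (−9, 9)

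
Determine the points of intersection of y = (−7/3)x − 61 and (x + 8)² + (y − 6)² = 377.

Substitute y = (−183 − 7x)/3:
58x² + 2958x + 37584 = 0  ⟹  x² + 51x + 648 = 0
x = −24 or x = −27, giving (−24, −5) and (−27, 2).

(−27, 2) and (−24, −5)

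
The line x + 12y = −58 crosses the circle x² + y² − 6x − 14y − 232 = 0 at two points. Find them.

Substitute y = (−58 − x)/12:
145x² − 580x − 20300 = 0  ⟹  x² − 4x − 140 = 0
x = 14 or x = −10, giving (14, −6) and (−10, −4).

(−10, −4) and (14, −6)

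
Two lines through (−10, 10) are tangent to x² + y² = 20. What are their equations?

x + 2y = 10 and 2x + y = −10

Let a tangent through (−10, 10) have slope m. Its distance from (0, 0) must equal 2√5:
[m·(10) − (−10)]² = 20(m² + 1)
2m² + 5m + 2 = 0, so m = −1/2 or m = −2.
Through (−10, 10) these give x + 2y = 10 and 2x + y = −10.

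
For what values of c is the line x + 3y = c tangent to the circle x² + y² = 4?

c = ±2√10

For a tangent, require d(centre, line) = r = 2.
|1·0 + 3·0 − c| / √10 = 2
|c| = 2√10.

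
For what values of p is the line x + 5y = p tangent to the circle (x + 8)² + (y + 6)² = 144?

Tangency holds when the distance from the centre (−8, −6) to the line equals the radius 12:
|1·(−8) + 5·(−6) − p| / √26 = 12
|p − (−38)| = 12√26.

p = −38 ± 12√26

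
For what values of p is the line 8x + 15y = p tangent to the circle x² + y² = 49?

The line touches the circle iff its distance from (0, 0) is 7:
|8·0 + 15·0 − p| / √289 = 7
|p| = 7·17, so p = 119 or p = −119.

p = −119 or p = 119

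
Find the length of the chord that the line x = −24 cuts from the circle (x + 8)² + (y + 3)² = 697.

42

Centre (−8, −3), r² = 697. Perpendicular distance d from centre to line = |16| / √1 = 16.
Chord = 2√(r² − d²) = 2·√(441) = 42.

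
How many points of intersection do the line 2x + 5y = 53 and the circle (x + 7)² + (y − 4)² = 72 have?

0

Substituting the line into the circle gives 29x² + 218x + 514 = 0.
Δ = 47524 − 59624 = −12100.
No real roots: the line does not meet the circle.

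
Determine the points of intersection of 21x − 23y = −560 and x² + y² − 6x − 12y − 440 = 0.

Express y = (560 + 21x)/23 and substitute into the circle:
970x² + 14550x − 73720 = 0  ⟹  x² + 15x − 76 = 0
x = 4 or x = −19, giving (4, 28) and (−19, 7).

(−19, 7) and (4, 28)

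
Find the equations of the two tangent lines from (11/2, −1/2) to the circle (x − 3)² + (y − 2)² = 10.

Let a tangent through (11/2, −1/2) have slope m. Its distance from (3, 2) must equal √10:
(−5/2m − (5/2))² = 10(m² + 1)
3m² − 10m + 3 = 0, so m = 1/3 or m = 3.
Through (11/2, −1/2) these give x − 3y = 7 and 3x − y = 17.

x − 3y = 7 and 3x − y = 17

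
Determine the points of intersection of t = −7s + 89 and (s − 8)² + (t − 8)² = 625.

(8, 33) and (15, −16)

Express t = −7s + 89 and substitute into the circle:
50s² − 1150s + 6000 = 0  ⟹  s² − 23s + 120 = 0
s = 15 or s = 8, giving (15, −16) and (8, 33).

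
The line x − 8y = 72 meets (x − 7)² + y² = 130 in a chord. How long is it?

2√65

Express y = (−72 + x)/8 and substitute into the circle:
65x² − 1040x = 0  ⟹  x² − 16x = 0
x = 16 or x = 0, giving (16, −7) and (0, −9).
Chord length = distance between (16, −7) and (0, −9) = √260 = 2√65.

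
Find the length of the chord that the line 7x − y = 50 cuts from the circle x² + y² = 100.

10√2

Centre (0, 0), r² = 100. Perpendicular distance d from centre to line = |−50| / √50 = 50/√50.
Half the chord is √(r² − d²) = √(50), so the full chord is 10√2.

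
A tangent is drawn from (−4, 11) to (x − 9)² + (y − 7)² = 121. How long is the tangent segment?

8

With centre O = (9, 7), |OP|² = 185 and r² = 121.
By the tangent–radius right angle, tangent length = √(|PO|² − r²) = √64 = 8.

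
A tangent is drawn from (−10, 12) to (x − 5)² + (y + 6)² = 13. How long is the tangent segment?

The centre is (5, −6) and r = √13. The square of the distance from P to the centre is 225 + 324 = 549.
By the tangent–radius right angle, tangent length = √(|PO|² − r²) = √536 = 2√134.

2√134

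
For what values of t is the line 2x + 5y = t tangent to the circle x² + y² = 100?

Tangency holds when the distance from the centre (0, 0) to the line equals the radius 10:
|2·0 + 5·0 − t| / √29 = 10
|t| = 10√29.

t = ±10√29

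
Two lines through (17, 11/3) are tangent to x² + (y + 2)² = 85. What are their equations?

2x + 9y = 67 and 7x − 6y = 97

Write the tangent as mx − y + (11/3 − m·(17)) = 0 and set its distance from the centre to √85:
(−17m − (−17/3))² = 85(m² + 1)
54m² − 51m − 14 = 0, so m = −2/9 or m = 7/6.
With m = −2/9: 2x + 9y = 67. With m = 7/6: 7x − 6y = 97.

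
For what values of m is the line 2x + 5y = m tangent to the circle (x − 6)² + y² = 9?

m = 12 ± 3√29

For a tangent, require d(centre, line) = r = 3.
|2·6 + 5·0 − m| / √29 = 3
|m − (12)| = 3√29.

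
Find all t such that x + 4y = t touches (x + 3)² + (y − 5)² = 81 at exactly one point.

The line touches the circle iff its distance from (−3, 5) is 9:
|1·(−3) + 4·5 − t| / √17 = 9
|t − (17)| = 9√17.

t = 17 ± 9√17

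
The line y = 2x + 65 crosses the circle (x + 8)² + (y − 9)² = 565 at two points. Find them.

(−31, 3) and (−17, 31)

Express y = 2x + 65 and substitute into the circle:
5x² + 240x + 2635 = 0  ⟹  x² + 48x + 527 = 0
x = −17 or x = −31, giving (−17, 31) and (−31, 3).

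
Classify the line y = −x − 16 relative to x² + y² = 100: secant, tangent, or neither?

neither

Substituting the line into the circle gives 2x² + 32x + 156 = 0.
Δ = 1024 − 1248 = −224.
No real roots: the line does not meet the circle.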